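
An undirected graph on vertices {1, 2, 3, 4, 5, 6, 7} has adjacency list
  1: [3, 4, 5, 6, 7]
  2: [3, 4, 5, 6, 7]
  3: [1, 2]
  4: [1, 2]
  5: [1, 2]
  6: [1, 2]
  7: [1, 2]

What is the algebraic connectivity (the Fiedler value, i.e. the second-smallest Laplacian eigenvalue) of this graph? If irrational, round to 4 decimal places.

2

Reading degrees in the order [1, 2, 3, 4, 5, 6, 7] gives [5, 5, 2, 2, 2, 2, 2]; set D = diag(5, 5, 2, 2, 2, 2, 2) and form L = D - A. The sorted Laplacian eigenvalues are [0, 2, 2, 2, 2, 5, 7]; the algebraic connectivity is the second entry, 2.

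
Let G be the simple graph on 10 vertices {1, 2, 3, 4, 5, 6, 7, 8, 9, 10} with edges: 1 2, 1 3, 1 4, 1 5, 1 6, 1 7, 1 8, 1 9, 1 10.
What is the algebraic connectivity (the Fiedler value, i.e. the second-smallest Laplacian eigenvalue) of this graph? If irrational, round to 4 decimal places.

1

Each diagonal entry of L is the vertex degree and each off-diagonal entry is -1 where an edge is present, 0 otherwise; in the order [1, 2, 3, 4, 5, 6, 7, 8, 9, 10] the diagonal is [9, 1, 1, 1, 1, 1, 1, 1, 1, 1]. Computing the eigenvalues of L and sorting gives [0, 1, 1, 1, 1, 1, 1, 1, 1, 10]. The Fiedler value lambda_2 = 1 is strictly positive, so the graph is connected. The largest eigenvalue, 10, is at most the vertex count 10. There is one zero in the spectrum, matching the 1 component.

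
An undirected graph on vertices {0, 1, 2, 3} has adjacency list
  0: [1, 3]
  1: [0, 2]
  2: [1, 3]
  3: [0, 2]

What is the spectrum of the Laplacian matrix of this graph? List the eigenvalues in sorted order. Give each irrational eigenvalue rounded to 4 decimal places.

[0, 2, 2, 4]

Each diagonal entry of L is the vertex degree and each off-diagonal entry is -1 where an edge is present, 0 otherwise; in the order [0, 1, 2, 3] the diagonal is [2, 2, 2, 2]. The multiplicity of 0 as a Laplacian eigenvalue equals the number of connected components. The single zero eigenvalue shows the graph is connected. The largest eigenvalue, 4, is at most the vertex count 4.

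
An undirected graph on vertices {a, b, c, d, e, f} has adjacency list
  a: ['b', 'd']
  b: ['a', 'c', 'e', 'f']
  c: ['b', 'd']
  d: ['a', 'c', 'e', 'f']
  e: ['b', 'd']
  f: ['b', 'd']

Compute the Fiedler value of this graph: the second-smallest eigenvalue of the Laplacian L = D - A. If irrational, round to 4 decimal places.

2

Each diagonal entry of L is the vertex degree and each off-diagonal entry is -1 where an edge is present, 0 otherwise; in the order [a, b, c, d, e, f] the diagonal is [2, 4, 2, 4, 2, 2]. Computing the eigenvalues of L and sorting gives [0, 2, 2, 2, 4, 6]. The Fiedler value lambda_2 = 2 is strictly positive, so the graph is connected. By the matrix-tree theorem the graph has (1/6) * product of the nonzero eigenvalues = 32 spanning trees. The largest eigenvalue, 6, is at most the vertex count 6.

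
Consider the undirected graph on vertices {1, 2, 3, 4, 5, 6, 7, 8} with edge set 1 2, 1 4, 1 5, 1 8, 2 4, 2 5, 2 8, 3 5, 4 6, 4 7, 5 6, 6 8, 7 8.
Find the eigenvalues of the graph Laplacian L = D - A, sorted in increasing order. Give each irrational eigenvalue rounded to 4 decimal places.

[0, 0.7985, 2, 3, 4, 4.4549, 5, 6.7466]

Each diagonal entry of L is the vertex degree and each off-diagonal entry is -1 where an edge is present, 0 otherwise; in the order [1, 2, 3, 4, 5, 6, 7, 8] the diagonal is [4, 4, 1, 4, 4, 3, 2, 4]. The multiplicity of 0 as a Laplacian eigenvalue equals the number of connected components.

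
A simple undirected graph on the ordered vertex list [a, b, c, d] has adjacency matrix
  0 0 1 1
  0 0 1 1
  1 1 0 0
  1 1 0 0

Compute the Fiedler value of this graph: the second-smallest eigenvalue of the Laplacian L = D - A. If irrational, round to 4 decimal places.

Reading degrees in the order [a, b, c, d] gives [2, 2, 2, 2]; set D = diag(2, 2, 2, 2) and form L = D - A. Computing the eigenvalues of L and sorting gives [0, 2, 2, 4]. The Fiedler value lambda_2 = 2 is strictly positive, so the graph is connected. By the matrix-tree theorem the graph has (1/4) * product of the nonzero eigenvalues = 4 spanning trees.

2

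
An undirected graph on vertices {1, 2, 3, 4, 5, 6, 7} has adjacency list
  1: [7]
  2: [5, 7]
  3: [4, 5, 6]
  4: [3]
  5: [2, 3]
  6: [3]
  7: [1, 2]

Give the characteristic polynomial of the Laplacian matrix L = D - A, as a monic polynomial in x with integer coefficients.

With the vertex order [1, 2, 3, 4, 5, 6, 7], the degrees are [1, 2, 3, 1, 2, 1, 2], giving D = diag(1, 2, 3, 1, 2, 1, 2) and L = D - A. L has integer entries, so p(x) = det(xI - L) has integer coefficients. Expanding the determinant yields x^7 - 12x^6 + 54x^5 - 114x^4 + 116x^3 - 52x^2 + 7x. The coefficient of x^6 equals -trace(L) = -12, matching the sum of degrees.

x^7 - 12x^6 + 54x^5 - 114x^4 + 116x^3 - 52x^2 + 7x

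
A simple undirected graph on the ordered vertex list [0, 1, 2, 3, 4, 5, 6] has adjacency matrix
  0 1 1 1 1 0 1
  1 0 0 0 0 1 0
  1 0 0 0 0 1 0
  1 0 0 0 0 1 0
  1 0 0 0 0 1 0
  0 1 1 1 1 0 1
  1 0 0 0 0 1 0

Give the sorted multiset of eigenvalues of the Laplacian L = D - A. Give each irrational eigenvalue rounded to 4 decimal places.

Each diagonal entry of L is the vertex degree and each off-diagonal entry is -1 where an edge is present, 0 otherwise; in the order [0, 1, 2, 3, 4, 5, 6] the diagonal is [5, 2, 2, 2, 2, 5, 2]. Diagonalising L (or applying a numerical eigensolver to the 7x7 matrix) gives the spectrum above. By the matrix-tree theorem the graph has (1/7) * product of the nonzero eigenvalues = 80 spanning trees. There is one zero in the spectrum, matching the 1 component.

[0, 2, 2, 2, 2, 5, 7]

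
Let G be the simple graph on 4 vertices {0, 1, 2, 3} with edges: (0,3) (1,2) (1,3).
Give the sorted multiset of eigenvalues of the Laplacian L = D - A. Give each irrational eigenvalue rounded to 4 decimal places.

[0, 0.5858, 2, 3.4142]

Reading degrees in the order [0, 1, 2, 3] gives [1, 2, 1, 2]; set D = diag(1, 2, 1, 2) and form L = D - A. Since every row of L sums to 0, the all-ones vector is in the kernel and 0 is an eigenvalue.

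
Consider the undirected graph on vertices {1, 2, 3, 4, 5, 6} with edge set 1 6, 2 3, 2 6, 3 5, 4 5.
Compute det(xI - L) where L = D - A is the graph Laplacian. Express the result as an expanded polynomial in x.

x^6 - 10x^5 + 36x^4 - 56x^3 + 35x^2 - 6x

Reading degrees in the order [1, 2, 3, 4, 5, 6] gives [1, 2, 2, 1, 2, 2]; set D = diag(1, 2, 2, 1, 2, 2) and form L = D - A. L has integer entries, so p(x) = det(xI - L) has integer coefficients. Expanding the determinant yields x^6 - 10x^5 + 36x^4 - 56x^3 + 35x^2 - 6x. The coefficient of x^5 equals -trace(L) = -10, matching the sum of degrees. The eigenvalues sum to 10, which equals trace(L) = 2|E|.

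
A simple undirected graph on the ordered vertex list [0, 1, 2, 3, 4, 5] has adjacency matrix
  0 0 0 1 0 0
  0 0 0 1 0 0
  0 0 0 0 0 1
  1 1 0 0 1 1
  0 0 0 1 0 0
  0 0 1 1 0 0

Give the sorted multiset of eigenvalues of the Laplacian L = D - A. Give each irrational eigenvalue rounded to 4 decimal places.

Reading degrees in the order [0, 1, 2, 3, 4, 5] gives [1, 1, 1, 4, 1, 2]; set D = diag(1, 1, 1, 4, 1, 2) and form L = D - A. L is symmetric positive semidefinite, so every eigenvalue is real and nonnegative. The eigenvalues sum to 10, which equals trace(L) = 2|E|. The largest eigenvalue, 5.0861, is at most the vertex count 6.

[0, 0.4859, 1, 1, 2.4280, 5.0861]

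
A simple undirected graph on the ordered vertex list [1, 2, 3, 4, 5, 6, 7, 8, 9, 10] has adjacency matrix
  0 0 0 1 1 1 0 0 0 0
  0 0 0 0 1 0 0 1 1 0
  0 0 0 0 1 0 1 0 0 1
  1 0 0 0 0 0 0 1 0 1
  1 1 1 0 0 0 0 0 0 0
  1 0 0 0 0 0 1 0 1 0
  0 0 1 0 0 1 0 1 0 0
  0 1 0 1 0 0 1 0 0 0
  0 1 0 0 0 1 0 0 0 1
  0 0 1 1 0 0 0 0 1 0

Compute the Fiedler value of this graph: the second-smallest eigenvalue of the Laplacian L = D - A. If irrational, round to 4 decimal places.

Reading degrees in the order [1, 2, 3, 4, 5, 6, 7, 8, 9, 10] gives [3, 3, 3, 3, 3, 3, 3, 3, 3, 3]; set D = diag(3, 3, 3, 3, 3, 3, 3, 3, 3, 3) and form L = D - A. Computing the eigenvalues of L and sorting gives [0, 2, 2, 2, 2, 2, 5, 5, 5, 5]. The Fiedler value lambda_2 = 2 is strictly positive, so the graph is connected. The largest eigenvalue, 5, is at most the vertex count 10.

2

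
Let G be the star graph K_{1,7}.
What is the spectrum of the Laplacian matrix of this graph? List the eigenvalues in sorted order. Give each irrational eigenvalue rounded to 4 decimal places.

[0, 1, 1, 1, 1, 1, 1, 8]

The graph has 8 vertices and degree multiset [7, 1, 1, 1, 1, 1, 1, 1]; D is the diagonal matrix of degrees and L = D - A. Since every row of L sums to 0, the all-ones vector is in the kernel and 0 is an eigenvalue. The single zero eigenvalue shows the graph is connected. The eigenvalues sum to 14, which equals trace(L) = 2|E|. By the matrix-tree theorem the graph has (1/8) * product of the nonzero eigenvalues = 1 spanning tree.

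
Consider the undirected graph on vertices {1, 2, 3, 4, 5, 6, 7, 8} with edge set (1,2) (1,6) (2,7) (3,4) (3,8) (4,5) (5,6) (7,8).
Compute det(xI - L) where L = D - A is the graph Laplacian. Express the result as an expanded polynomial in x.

x^8 - 16x^7 + 104x^6 - 352x^5 + 660x^4 - 672x^3 + 336x^2 - 64x

Reading degrees in the order [1, 2, 3, 4, 5, 6, 7, 8] gives [2, 2, 2, 2, 2, 2, 2, 2]; set D = diag(2, 2, 2, 2, 2, 2, 2, 2) and form L = D - A. L has integer entries, so p(x) = det(xI - L) has integer coefficients. Expanding the determinant yields x^8 - 16x^7 + 104x^6 - 352x^5 + 660x^4 - 672x^3 + 336x^2 - 64x. The coefficient of x^7 equals -trace(L) = -16, matching the sum of degrees.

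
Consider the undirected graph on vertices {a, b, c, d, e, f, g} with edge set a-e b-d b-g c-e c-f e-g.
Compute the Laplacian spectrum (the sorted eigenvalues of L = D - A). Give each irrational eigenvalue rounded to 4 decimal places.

[0, 0.2603, 0.6262, 1.4055, 2.2742, 3.0996, 4.3342]

Reading degrees in the order [a, b, c, d, e, f, g] gives [1, 2, 2, 1, 3, 1, 2]; set D = diag(1, 2, 2, 1, 3, 1, 2) and form L = D - A. L is symmetric positive semidefinite, so every eigenvalue is real and nonnegative. By the matrix-tree theorem the graph has (1/7) * product of the nonzero eigenvalues = 1 spanning tree. The largest eigenvalue, 4.3342, is at most the vertex count 7.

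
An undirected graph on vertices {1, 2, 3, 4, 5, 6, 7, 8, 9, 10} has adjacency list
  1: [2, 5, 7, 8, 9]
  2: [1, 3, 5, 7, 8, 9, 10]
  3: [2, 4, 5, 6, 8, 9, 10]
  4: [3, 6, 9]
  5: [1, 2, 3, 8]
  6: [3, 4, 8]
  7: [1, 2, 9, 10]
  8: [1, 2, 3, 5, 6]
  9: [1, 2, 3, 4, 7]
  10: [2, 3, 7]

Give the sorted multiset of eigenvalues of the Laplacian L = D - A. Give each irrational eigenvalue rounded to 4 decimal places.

[0, 1.8162, 2.6774, 3.2473, 4.0602, 5.5790, 5.9094, 6.2921, 8.0036, 8.4147]

With the vertex order [1, 2, 3, 4, 5, 6, 7, 8, 9, 10], the degrees are [5, 7, 7, 3, 4, 3, 4, 5, 5, 3], giving D = diag(5, 7, 7, 3, 4, 3, 4, 5, 5, 3) and L = D - A. The multiplicity of 0 as a Laplacian eigenvalue equals the number of connected components. The single zero eigenvalue shows the graph is connected. The largest eigenvalue, 8.4147, is at most the vertex count 10.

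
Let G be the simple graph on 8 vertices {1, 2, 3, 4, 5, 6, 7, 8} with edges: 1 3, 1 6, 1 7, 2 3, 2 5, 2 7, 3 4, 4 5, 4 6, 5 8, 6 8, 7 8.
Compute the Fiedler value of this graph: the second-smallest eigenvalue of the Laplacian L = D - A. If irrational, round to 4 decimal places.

With the vertex order [1, 2, 3, 4, 5, 6, 7, 8], the degrees are [3, 3, 3, 3, 3, 3, 3, 3], giving D = diag(3, 3, 3, 3, 3, 3, 3, 3) and L = D - A. The sorted Laplacian eigenvalues are [0, 2, 2, 2, 4, 4, 4, 6]; the algebraic connectivity is the second entry, 2. By the matrix-tree theorem the graph has (1/8) * product of the nonzero eigenvalues = 384 spanning trees.

2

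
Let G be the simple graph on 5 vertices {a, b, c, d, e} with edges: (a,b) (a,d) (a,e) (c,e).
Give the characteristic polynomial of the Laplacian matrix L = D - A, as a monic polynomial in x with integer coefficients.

Each diagonal entry of L is the vertex degree and each off-diagonal entry is -1 where an edge is present, 0 otherwise; in the order [a, b, c, d, e] the diagonal is [3, 1, 1, 1, 2]. L has integer entries, so p(x) = det(xI - L) has integer coefficients. Expanding the determinant yields x^5 - 8x^4 + 20x^3 - 18x^2 + 5x. The coefficient of x^4 equals -trace(L) = -8, matching the sum of degrees. The eigenvalues sum to 8, which equals trace(L) = 2|E|.

x^5 - 8x^4 + 20x^3 - 18x^2 + 5x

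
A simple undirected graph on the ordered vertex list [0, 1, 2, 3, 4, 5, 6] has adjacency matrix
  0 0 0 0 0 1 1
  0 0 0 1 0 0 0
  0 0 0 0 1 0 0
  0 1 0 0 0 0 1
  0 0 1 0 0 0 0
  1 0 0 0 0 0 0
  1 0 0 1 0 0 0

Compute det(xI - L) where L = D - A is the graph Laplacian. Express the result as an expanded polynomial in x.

x^7 - 10x^6 + 37x^5 - 62x^4 + 45x^3 - 10x^2

Each diagonal entry of L is the vertex degree and each off-diagonal entry is -1 where an edge is present, 0 otherwise; in the order [0, 1, 2, 3, 4, 5, 6] the diagonal is [2, 1, 1, 2, 1, 1, 2]. L has integer entries, so p(x) = det(xI - L) has integer coefficients. Expanding the determinant yields x^7 - 10x^6 + 37x^5 - 62x^4 + 45x^3 - 10x^2. Since p(0) = det(-L) = 0, x divides p(x). The eigenvalues sum to 10, which equals trace(L) = 2|E|.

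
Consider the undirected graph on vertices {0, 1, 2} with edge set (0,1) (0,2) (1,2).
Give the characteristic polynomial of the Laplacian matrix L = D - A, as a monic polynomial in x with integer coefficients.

x^3 - 6x^2 + 9x

Each diagonal entry of L is the vertex degree and each off-diagonal entry is -1 where an edge is present, 0 otherwise; in the order [0, 1, 2] the diagonal is [2, 2, 2]. L has integer entries, so p(x) = det(xI - L) has integer coefficients. Expanding the determinant yields x^3 - 6x^2 + 9x. The constant term is 0 because L is singular (the all-ones vector lies in its kernel).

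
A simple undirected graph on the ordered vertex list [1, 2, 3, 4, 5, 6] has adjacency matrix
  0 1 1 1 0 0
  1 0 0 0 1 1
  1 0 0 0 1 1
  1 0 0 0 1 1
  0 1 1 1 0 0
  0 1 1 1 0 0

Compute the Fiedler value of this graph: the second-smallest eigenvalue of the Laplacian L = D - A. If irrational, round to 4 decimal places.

3

Reading degrees in the order [1, 2, 3, 4, 5, 6] gives [3, 3, 3, 3, 3, 3]; set D = diag(3, 3, 3, 3, 3, 3) and form L = D - A. The smallest Laplacian eigenvalue is always 0. The next one, lambda_2 = 3, measures how hard the graph is to disconnect: larger values mean better connectivity.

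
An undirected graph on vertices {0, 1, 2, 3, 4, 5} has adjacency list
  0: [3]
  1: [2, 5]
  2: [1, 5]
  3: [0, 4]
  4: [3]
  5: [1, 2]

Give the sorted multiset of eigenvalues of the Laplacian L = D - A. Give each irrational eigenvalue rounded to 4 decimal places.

[0, 0, 1, 3, 3, 3]

Each diagonal entry of L is the vertex degree and each off-diagonal entry is -1 where an edge is present, 0 otherwise; in the order [0, 1, 2, 3, 4, 5] the diagonal is [1, 2, 2, 2, 1, 2]. Diagonalising L (or applying a numerical eigensolver to the 6x6 matrix) gives the spectrum above. The 2 zero eigenvalues correspond to the 2 connected components. The eigenvalues sum to 10, which equals trace(L) = 2|E|.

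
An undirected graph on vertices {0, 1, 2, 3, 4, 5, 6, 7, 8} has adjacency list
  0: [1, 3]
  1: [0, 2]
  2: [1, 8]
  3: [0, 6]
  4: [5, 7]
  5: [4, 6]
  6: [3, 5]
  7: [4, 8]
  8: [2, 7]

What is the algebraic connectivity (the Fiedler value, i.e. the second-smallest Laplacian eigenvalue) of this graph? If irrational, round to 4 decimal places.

0.4679

Each diagonal entry of L is the vertex degree and each off-diagonal entry is -1 where an edge is present, 0 otherwise; in the order [0, 1, 2, 3, 4, 5, 6, 7, 8] the diagonal is [2, 2, 2, 2, 2, 2, 2, 2, 2]. Computing the eigenvalues of L and sorting gives [0, 0.4679, 0.4679, 1.6527, 1.6527, 3, 3, 3.8794, 3.8794]. The Fiedler value lambda_2 = 0.4679 is strictly positive, so the graph is connected. The largest eigenvalue, 3.8794, is at most the vertex count 9.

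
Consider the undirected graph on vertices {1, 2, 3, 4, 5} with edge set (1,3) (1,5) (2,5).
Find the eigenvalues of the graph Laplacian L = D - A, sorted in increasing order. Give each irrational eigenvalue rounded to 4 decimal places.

Each diagonal entry of L is the vertex degree and each off-diagonal entry is -1 where an edge is present, 0 otherwise; in the order [1, 2, 3, 4, 5] the diagonal is [2, 1, 1, 0, 2]. Diagonalising L (or applying a numerical eigensolver to the 5x5 matrix) gives the spectrum above. The 2 zero eigenvalues correspond to the 2 connected components. The eigenvalues sum to 6, which equals trace(L) = 2|E|. The largest eigenvalue, 3.4142, is at most the vertex count 5.

[0, 0, 0.5858, 2, 3.4142]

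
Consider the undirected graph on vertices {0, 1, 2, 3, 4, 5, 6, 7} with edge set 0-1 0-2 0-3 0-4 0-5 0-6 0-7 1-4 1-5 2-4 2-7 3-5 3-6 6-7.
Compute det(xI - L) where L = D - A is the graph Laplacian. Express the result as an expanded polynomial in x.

Reading degrees in the order [0, 1, 2, 3, 4, 5, 6, 7] gives [7, 3, 3, 3, 3, 3, 3, 3]; set D = diag(7, 3, 3, 3, 3, 3, 3, 3) and form L = D - A. L has integer entries, so p(x) = det(xI - L) has integer coefficients. Expanding the determinant yields x^8 - 28x^7 + 322x^6 - 1974x^5 + 6965x^4 - 14126x^3 + 15225x^2 - 6728x. The constant term is 0 because L is singular (the all-ones vector lies in its kernel).

x^8 - 28x^7 + 322x^6 - 1974x^5 + 6965x^4 - 14126x^3 + 15225x^2 - 6728x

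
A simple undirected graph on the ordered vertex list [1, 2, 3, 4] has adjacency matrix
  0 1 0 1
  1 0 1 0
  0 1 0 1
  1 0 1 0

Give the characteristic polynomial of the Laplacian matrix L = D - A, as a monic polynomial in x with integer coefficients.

x^4 - 8x^3 + 20x^2 - 16x

Reading degrees in the order [1, 2, 3, 4] gives [2, 2, 2, 2]; set D = diag(2, 2, 2, 2) and form L = D - A. The eigenvalues of L are [0, 2, 2, 4]; the characteristic polynomial is the product of (x - lambda_i), which multiplies out to x^4 - 8x^3 + 20x^2 - 16x. The constant term is 0 because L is singular (the all-ones vector lies in its kernel).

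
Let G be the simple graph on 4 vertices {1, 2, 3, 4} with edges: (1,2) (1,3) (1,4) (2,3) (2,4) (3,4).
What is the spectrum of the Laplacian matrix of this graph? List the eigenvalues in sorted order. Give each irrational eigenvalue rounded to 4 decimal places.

Reading degrees in the order [1, 2, 3, 4] gives [3, 3, 3, 3]; set D = diag(3, 3, 3, 3) and form L = D - A. The multiplicity of 0 as a Laplacian eigenvalue equals the number of connected components. The single zero eigenvalue shows the graph is connected. The largest eigenvalue, 4, is at most the vertex count 4. The eigenvalues sum to 12, which equals trace(L) = 2|E|.

[0, 4, 4, 4]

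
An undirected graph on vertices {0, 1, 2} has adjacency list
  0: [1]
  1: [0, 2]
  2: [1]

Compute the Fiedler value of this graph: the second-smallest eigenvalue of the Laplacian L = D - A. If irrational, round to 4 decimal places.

Each diagonal entry of L is the vertex degree and each off-diagonal entry is -1 where an edge is present, 0 otherwise; in the order [0, 1, 2] the diagonal is [1, 2, 1]. Computing the eigenvalues of L and sorting gives [0, 1, 3]. The Fiedler value lambda_2 = 1 is strictly positive, so the graph is connected.

1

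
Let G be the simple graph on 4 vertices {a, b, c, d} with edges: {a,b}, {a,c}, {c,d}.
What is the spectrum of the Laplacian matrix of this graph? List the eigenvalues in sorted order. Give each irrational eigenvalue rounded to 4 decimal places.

[0, 0.5858, 2, 3.4142]

Reading degrees in the order [a, b, c, d] gives [2, 1, 2, 1]; set D = diag(2, 1, 2, 1) and form L = D - A. The multiplicity of 0 as a Laplacian eigenvalue equals the number of connected components. By the matrix-tree theorem the graph has (1/4) * product of the nonzero eigenvalues = 1 spanning tree.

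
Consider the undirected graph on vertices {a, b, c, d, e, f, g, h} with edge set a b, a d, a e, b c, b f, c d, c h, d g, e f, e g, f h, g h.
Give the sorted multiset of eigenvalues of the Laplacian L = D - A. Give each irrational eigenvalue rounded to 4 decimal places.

[0, 2, 2, 2, 4, 4, 4, 6]

Reading degrees in the order [a, b, c, d, e, f, g, h] gives [3, 3, 3, 3, 3, 3, 3, 3]; set D = diag(3, 3, 3, 3, 3, 3, 3, 3) and form L = D - A. Since every row of L sums to 0, the all-ones vector is in the kernel and 0 is an eigenvalue. There is one zero in the spectrum, matching the 1 component.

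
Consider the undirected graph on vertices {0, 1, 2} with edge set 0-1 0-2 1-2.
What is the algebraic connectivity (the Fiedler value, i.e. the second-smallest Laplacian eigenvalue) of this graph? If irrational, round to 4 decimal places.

Reading degrees in the order [0, 1, 2] gives [2, 2, 2]; set D = diag(2, 2, 2) and form L = D - A. The smallest Laplacian eigenvalue is always 0. The next one, lambda_2 = 3, measures how hard the graph is to disconnect: larger values mean better connectivity.

3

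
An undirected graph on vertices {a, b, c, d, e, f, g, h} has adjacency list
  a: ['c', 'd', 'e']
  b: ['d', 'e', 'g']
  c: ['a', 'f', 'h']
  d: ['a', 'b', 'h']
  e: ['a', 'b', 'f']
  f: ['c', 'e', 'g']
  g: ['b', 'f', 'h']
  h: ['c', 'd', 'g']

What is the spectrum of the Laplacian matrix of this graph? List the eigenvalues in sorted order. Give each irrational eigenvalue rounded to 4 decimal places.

[0, 2, 2, 2, 4, 4, 4, 6]

Reading degrees in the order [a, b, c, d, e, f, g, h] gives [3, 3, 3, 3, 3, 3, 3, 3]; set D = diag(3, 3, 3, 3, 3, 3, 3, 3) and form L = D - A. Since every row of L sums to 0, the all-ones vector is in the kernel and 0 is an eigenvalue. The eigenvalues sum to 24, which equals trace(L) = 2|E|.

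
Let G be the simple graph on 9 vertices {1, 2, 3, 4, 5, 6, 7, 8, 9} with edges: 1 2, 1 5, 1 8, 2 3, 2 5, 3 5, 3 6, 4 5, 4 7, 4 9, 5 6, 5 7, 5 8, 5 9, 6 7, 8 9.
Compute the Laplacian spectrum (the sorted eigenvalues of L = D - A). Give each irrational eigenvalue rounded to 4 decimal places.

Each diagonal entry of L is the vertex degree and each off-diagonal entry is -1 where an edge is present, 0 otherwise; in the order [1, 2, 3, 4, 5, 6, 7, 8, 9] the diagonal is [3, 3, 3, 3, 8, 3, 3, 3, 3]. Since every row of L sums to 0, the all-ones vector is in the kernel and 0 is an eigenvalue. The single zero eigenvalue shows the graph is connected.

[0, 1.5858, 1.5858, 3, 3, 4.4142, 4.4142, 5, 9]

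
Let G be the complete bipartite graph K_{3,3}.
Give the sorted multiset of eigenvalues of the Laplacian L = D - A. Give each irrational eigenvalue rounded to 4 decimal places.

[0, 3, 3, 3, 3, 6]

The graph has 6 vertices and degree multiset [3, 3, 3, 3, 3, 3]; D is the diagonal matrix of degrees and L = D - A. Diagonalising L (or applying a numerical eigensolver to the 6x6 matrix) gives the spectrum above. The single zero eigenvalue shows the graph is connected. By the matrix-tree theorem the graph has (1/6) * product of the nonzero eigenvalues = 81 spanning trees.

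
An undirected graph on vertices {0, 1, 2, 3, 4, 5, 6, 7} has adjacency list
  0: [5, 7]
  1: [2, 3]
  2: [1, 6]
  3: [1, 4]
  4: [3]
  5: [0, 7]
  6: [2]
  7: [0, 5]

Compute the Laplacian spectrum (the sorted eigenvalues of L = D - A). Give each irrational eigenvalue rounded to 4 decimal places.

With the vertex order [0, 1, 2, 3, 4, 5, 6, 7], the degrees are [2, 2, 2, 2, 1, 2, 1, 2], giving D = diag(2, 2, 2, 2, 1, 2, 1, 2) and L = D - A. L is symmetric positive semidefinite, so every eigenvalue is real and nonnegative. The 2 zero eigenvalues correspond to the 2 connected components. There are 2 zeros in the spectrum, matching the 2 components. The eigenvalues sum to 14, which equals trace(L) = 2|E|.

[0, 0, 0.3820, 1.3820, 2.6180, 3, 3, 3.6180]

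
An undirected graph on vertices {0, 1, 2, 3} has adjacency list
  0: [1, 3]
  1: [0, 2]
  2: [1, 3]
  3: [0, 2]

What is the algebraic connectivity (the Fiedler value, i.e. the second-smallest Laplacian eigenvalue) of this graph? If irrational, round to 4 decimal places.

Reading degrees in the order [0, 1, 2, 3] gives [2, 2, 2, 2]; set D = diag(2, 2, 2, 2) and form L = D - A. The sorted Laplacian eigenvalues are [0, 2, 2, 4]; the algebraic connectivity is the second entry, 2. The eigenvalues sum to 8, which equals trace(L) = 2|E|.

2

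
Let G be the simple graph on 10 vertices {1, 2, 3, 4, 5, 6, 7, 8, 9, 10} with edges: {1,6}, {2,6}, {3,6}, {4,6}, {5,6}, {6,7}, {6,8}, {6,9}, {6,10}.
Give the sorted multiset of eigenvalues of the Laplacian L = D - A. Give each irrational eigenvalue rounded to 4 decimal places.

With the vertex order [1, 2, 3, 4, 5, 6, 7, 8, 9, 10], the degrees are [1, 1, 1, 1, 1, 9, 1, 1, 1, 1], giving D = diag(1, 1, 1, 1, 1, 9, 1, 1, 1, 1) and L = D - A. L is symmetric positive semidefinite, so every eigenvalue is real and nonnegative. There is one zero in the spectrum, matching the 1 component.

[0, 1, 1, 1, 1, 1, 1, 1, 1, 10]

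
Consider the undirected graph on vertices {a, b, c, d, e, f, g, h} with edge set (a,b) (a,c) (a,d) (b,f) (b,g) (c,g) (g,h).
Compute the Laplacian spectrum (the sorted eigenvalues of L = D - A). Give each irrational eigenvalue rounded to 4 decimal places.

Each diagonal entry of L is the vertex degree and each off-diagonal entry is -1 where an edge is present, 0 otherwise; in the order [a, b, c, d, e, f, g, h] the diagonal is [3, 3, 2, 1, 0, 1, 3, 1]. The multiplicity of 0 as a Laplacian eigenvalue equals the number of connected components. The 2 zero eigenvalues correspond to the 2 connected components. The eigenvalues sum to 14, which equals trace(L) = 2|E|. There are 2 zeros in the spectrum, matching the 2 components.

[0, 0, 0.5858, 0.6837, 1.4206, 2.8654, 3.4142, 5.0303]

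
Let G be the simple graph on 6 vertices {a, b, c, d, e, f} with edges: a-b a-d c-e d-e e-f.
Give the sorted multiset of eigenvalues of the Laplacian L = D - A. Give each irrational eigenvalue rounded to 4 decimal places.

[0, 0.3249, 1, 1.4608, 3, 4.2143]

With the vertex order [a, b, c, d, e, f], the degrees are [2, 1, 1, 2, 3, 1], giving D = diag(2, 1, 1, 2, 3, 1) and L = D - A. The multiplicity of 0 as a Laplacian eigenvalue equals the number of connected components. By the matrix-tree theorem the graph has (1/6) * product of the nonzero eigenvalues = 1 spanning tree.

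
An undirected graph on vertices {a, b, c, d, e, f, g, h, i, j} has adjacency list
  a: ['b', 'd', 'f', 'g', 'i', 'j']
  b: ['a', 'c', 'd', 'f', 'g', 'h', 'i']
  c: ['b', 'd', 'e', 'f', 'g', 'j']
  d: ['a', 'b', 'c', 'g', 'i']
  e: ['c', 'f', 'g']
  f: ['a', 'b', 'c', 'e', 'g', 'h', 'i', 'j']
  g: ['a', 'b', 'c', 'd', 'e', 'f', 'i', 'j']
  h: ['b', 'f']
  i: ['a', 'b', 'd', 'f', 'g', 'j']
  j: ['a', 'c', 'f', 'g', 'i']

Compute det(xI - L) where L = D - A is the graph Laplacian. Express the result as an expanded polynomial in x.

Each diagonal entry of L is the vertex degree and each off-diagonal entry is -1 where an edge is present, 0 otherwise; in the order [a, b, c, d, e, f, g, h, i, j] the diagonal is [6, 7, 6, 5, 3, 8, 8, 2, 6, 5]. L has integer entries, so p(x) = det(xI - L) has integer coefficients. Expanding the determinant yields x^10 - 56x^9 + 1366x^8 - 19006x^7 + 165768x^6 - 936698x^5 + 3414802x^4 - 7704690x^3 + 9701903x^2 - 5159070x. The constant term is 0 because L is singular (the all-ones vector lies in its kernel). The largest eigenvalue, 9.2584, is at most the vertex count 10. There is one zero in the spectrum, matching the 1 component.

x^10 - 56x^9 + 1366x^8 - 19006x^7 + 165768x^6 - 936698x^5 + 3414802x^4 - 7704690x^3 + 9701903x^2 - 5159070x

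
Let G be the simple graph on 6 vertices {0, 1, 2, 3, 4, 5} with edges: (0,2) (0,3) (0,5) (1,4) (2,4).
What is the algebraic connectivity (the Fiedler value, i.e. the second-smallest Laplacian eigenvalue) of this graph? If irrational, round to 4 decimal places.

Reading degrees in the order [0, 1, 2, 3, 4, 5] gives [3, 1, 2, 1, 2, 1]; set D = diag(3, 1, 2, 1, 2, 1) and form L = D - A. Computing the eigenvalues of L and sorting gives [0, 0.3249, 1, 1.4608, 3, 4.2143]. The Fiedler value lambda_2 = 0.3249 is strictly positive, so the graph is connected. There is one zero in the spectrum, matching the 1 component. The eigenvalues sum to 10, which equals trace(L) = 2|E|.

0.3249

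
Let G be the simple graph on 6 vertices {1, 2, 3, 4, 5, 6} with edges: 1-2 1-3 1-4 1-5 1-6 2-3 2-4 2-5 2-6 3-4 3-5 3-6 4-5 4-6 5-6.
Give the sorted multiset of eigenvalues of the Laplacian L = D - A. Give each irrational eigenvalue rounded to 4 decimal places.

Reading degrees in the order [1, 2, 3, 4, 5, 6] gives [5, 5, 5, 5, 5, 5]; set D = diag(5, 5, 5, 5, 5, 5) and form L = D - A. Diagonalising L (or applying a numerical eigensolver to the 6x6 matrix) gives the spectrum above. The single zero eigenvalue shows the graph is connected.

[0, 6, 6, 6, 6, 6]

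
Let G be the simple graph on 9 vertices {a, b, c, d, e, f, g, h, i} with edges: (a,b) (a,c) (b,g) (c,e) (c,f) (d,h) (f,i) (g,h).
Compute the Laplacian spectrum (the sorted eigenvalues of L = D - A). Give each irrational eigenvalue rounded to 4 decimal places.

[0, 0.1404, 0.5362, 0.7754, 1.5803, 2.2449, 2.7784, 3.5988, 4.3455]

Reading degrees in the order [a, b, c, d, e, f, g, h, i] gives [2, 2, 3, 1, 1, 2, 2, 2, 1]; set D = diag(2, 2, 3, 1, 1, 2, 2, 2, 1) and form L = D - A. L is symmetric positive semidefinite, so every eigenvalue is real and nonnegative. There is one zero in the spectrum, matching the 1 component. The eigenvalues sum to 16, which equals trace(L) = 2|E|.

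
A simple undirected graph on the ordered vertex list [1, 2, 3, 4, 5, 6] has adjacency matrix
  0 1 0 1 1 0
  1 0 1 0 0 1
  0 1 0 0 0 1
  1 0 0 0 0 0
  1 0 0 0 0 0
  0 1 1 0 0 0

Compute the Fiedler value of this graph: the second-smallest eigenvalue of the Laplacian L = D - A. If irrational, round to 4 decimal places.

Each diagonal entry of L is the vertex degree and each off-diagonal entry is -1 where an edge is present, 0 otherwise; in the order [1, 2, 3, 4, 5, 6] the diagonal is [3, 3, 2, 1, 1, 2]. The smallest Laplacian eigenvalue is always 0. The next one, lambda_2 = 0.4384, measures how hard the graph is to disconnect: larger values mean better connectivity. By the matrix-tree theorem the graph has (1/6) * product of the nonzero eigenvalues = 3 spanning trees.

0.4384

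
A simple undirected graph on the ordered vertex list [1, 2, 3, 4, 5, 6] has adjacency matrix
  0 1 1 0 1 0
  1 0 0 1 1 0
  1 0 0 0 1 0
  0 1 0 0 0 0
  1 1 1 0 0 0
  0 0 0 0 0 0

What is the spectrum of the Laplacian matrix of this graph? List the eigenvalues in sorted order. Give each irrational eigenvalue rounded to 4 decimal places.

[0, 0, 0.8299, 2.6889, 4, 4.4812]

Each diagonal entry of L is the vertex degree and each off-diagonal entry is -1 where an edge is present, 0 otherwise; in the order [1, 2, 3, 4, 5, 6] the diagonal is [3, 3, 2, 1, 3, 0]. Diagonalising L (or applying a numerical eigensolver to the 6x6 matrix) gives the spectrum above. The 2 zero eigenvalues correspond to the 2 connected components. The eigenvalues sum to 12, which equals trace(L) = 2|E|. The largest eigenvalue, 4.4812, is at most the vertex count 6.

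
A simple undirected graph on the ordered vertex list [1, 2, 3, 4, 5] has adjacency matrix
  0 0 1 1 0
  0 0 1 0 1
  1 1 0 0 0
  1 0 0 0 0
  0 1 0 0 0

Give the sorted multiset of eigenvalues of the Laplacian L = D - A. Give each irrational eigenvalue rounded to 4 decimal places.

[0, 0.3820, 1.3820, 2.6180, 3.6180]

Reading degrees in the order [1, 2, 3, 4, 5] gives [2, 2, 2, 1, 1]; set D = diag(2, 2, 2, 1, 1) and form L = D - A. Diagonalising L (or applying a numerical eigensolver to the 5x5 matrix) gives the spectrum above. By the matrix-tree theorem the graph has (1/5) * product of the nonzero eigenvalues = 1 spanning tree.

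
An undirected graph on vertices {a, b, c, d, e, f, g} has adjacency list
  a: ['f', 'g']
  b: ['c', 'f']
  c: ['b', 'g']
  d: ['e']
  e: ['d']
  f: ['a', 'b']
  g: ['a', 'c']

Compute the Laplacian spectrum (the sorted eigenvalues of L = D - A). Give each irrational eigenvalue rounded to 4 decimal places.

Reading degrees in the order [a, b, c, d, e, f, g] gives [2, 2, 2, 1, 1, 2, 2]; set D = diag(2, 2, 2, 1, 1, 2, 2) and form L = D - A. The multiplicity of 0 as a Laplacian eigenvalue equals the number of connected components. The 2 zero eigenvalues correspond to the 2 connected components.

[0, 0, 1.3820, 1.3820, 2, 3.6180, 3.6180]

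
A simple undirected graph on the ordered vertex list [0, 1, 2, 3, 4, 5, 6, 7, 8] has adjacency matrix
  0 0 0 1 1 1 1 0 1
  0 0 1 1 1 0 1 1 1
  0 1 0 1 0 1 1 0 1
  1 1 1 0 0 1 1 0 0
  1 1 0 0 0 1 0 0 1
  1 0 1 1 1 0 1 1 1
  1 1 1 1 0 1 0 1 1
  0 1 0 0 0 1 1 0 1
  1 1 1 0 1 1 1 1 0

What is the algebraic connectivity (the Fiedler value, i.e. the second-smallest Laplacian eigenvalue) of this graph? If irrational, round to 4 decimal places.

Reading degrees in the order [0, 1, 2, 3, 4, 5, 6, 7, 8] gives [5, 6, 5, 5, 4, 7, 7, 4, 7]; set D = diag(5, 6, 5, 5, 4, 7, 7, 4, 7) and form L = D - A. The smallest Laplacian eigenvalue is always 0. The next one, lambda_2 = 3.5837, measures how hard the graph is to disconnect: larger values mean better connectivity.

3.5837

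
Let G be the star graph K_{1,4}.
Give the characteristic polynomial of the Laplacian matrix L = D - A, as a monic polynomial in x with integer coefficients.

x^5 - 8x^4 + 18x^3 - 16x^2 + 5x

The graph has 5 vertices and degree multiset [4, 1, 1, 1, 1]; D is the diagonal matrix of degrees and L = D - A. Computing det(xI - L) by cofactor expansion (or equivalently via sum-over-permutations) gives x^5 - 8x^4 + 18x^3 - 16x^2 + 5x. Since p(0) = det(-L) = 0, x divides p(x). The largest eigenvalue, 5, is at most the vertex count 5. The eigenvalues sum to 8, which equals trace(L) = 2|E|.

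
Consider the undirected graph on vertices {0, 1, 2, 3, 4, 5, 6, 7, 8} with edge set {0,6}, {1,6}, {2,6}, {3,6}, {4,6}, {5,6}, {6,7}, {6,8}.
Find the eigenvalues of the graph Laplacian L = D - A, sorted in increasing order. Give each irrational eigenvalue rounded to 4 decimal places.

[0, 1, 1, 1, 1, 1, 1, 1, 9]

With the vertex order [0, 1, 2, 3, 4, 5, 6, 7, 8], the degrees are [1, 1, 1, 1, 1, 1, 8, 1, 1], giving D = diag(1, 1, 1, 1, 1, 1, 8, 1, 1) and L = D - A. Since every row of L sums to 0, the all-ones vector is in the kernel and 0 is an eigenvalue. The eigenvalues sum to 16, which equals trace(L) = 2|E|. By the matrix-tree theorem the graph has (1/9) * product of the nonzero eigenvalues = 1 spanning tree.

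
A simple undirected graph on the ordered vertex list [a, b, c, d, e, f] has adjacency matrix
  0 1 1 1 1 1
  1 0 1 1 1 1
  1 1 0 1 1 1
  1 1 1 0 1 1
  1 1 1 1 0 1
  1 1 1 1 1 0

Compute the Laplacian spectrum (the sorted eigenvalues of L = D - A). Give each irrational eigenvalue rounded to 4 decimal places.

[0, 6, 6, 6, 6, 6]

With the vertex order [a, b, c, d, e, f], the degrees are [5, 5, 5, 5, 5, 5], giving D = diag(5, 5, 5, 5, 5, 5) and L = D - A. L is symmetric positive semidefinite, so every eigenvalue is real and nonnegative. The single zero eigenvalue shows the graph is connected. The largest eigenvalue, 6, is at most the vertex count 6. The eigenvalues sum to 30, which equals trace(L) = 2|E|.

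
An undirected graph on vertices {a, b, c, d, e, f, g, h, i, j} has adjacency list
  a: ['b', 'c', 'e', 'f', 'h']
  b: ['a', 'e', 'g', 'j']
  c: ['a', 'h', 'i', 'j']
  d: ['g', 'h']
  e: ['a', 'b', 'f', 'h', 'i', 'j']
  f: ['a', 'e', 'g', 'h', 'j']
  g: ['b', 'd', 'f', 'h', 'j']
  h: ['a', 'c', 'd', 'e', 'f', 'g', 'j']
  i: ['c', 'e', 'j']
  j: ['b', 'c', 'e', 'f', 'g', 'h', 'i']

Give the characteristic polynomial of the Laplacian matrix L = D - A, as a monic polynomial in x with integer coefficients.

x^10 - 48x^9 + 1001x^8 - 11882x^7 + 88289x^6 - 424844x^5 + 1320056x^4 - 2544594x^3 + 2748294x^2 - 1259240x

Reading degrees in the order [a, b, c, d, e, f, g, h, i, j] gives [5, 4, 4, 2, 6, 5, 5, 7, 3, 7]; set D = diag(5, 4, 4, 2, 6, 5, 5, 7, 3, 7) and form L = D - A. L has integer entries, so p(x) = det(xI - L) has integer coefficients. Expanding the determinant yields x^10 - 48x^9 + 1001x^8 - 11882x^7 + 88289x^6 - 424844x^5 + 1320056x^4 - 2544594x^3 + 2748294x^2 - 1259240x. Since p(0) = det(-L) = 0, x divides p(x). The largest eigenvalue, 8.5537, is at most the vertex count 10.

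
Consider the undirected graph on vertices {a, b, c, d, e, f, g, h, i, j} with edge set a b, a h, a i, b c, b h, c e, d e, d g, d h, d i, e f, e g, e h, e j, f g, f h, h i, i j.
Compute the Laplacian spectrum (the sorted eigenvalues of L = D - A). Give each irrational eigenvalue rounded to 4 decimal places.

[0, 1.3245, 1.6259, 1.9830, 3.2419, 3.8755, 4.2500, 5.3390, 6.6978, 7.6624]

With the vertex order [a, b, c, d, e, f, g, h, i, j], the degrees are [3, 3, 2, 4, 6, 3, 3, 6, 4, 2], giving D = diag(3, 3, 2, 4, 6, 3, 3, 6, 4, 2) and L = D - A. Diagonalising L (or applying a numerical eigensolver to the 10x10 matrix) gives the spectrum above. The single zero eigenvalue shows the graph is connected. The largest eigenvalue, 7.6624, is at most the vertex count 10.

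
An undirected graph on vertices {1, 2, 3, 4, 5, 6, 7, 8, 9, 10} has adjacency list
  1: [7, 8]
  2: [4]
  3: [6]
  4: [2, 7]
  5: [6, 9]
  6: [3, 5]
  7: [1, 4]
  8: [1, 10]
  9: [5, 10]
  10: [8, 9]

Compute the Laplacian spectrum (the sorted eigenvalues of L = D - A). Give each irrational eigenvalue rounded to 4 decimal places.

[0, 0.0979, 0.3820, 0.8244, 1.3820, 2, 2.6180, 3.1756, 3.6180, 3.9021]

Each diagonal entry of L is the vertex degree and each off-diagonal entry is -1 where an edge is present, 0 otherwise; in the order [1, 2, 3, 4, 5, 6, 7, 8, 9, 10] the diagonal is [2, 1, 1, 2, 2, 2, 2, 2, 2, 2]. Since every row of L sums to 0, the all-ones vector is in the kernel and 0 is an eigenvalue. By the matrix-tree theorem the graph has (1/10) * product of the nonzero eigenvalues = 1 spanning tree. The largest eigenvalue, 3.9021, is at most the vertex count 10.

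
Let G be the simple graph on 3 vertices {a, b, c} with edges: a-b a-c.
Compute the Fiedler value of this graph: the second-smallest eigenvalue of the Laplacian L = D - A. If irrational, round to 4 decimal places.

1

Reading degrees in the order [a, b, c] gives [2, 1, 1]; set D = diag(2, 1, 1) and form L = D - A. The smallest Laplacian eigenvalue is always 0. The next one, lambda_2 = 1, measures how hard the graph is to disconnect: larger values mean better connectivity. By the matrix-tree theorem the graph has (1/3) * product of the nonzero eigenvalues = 1 spanning tree.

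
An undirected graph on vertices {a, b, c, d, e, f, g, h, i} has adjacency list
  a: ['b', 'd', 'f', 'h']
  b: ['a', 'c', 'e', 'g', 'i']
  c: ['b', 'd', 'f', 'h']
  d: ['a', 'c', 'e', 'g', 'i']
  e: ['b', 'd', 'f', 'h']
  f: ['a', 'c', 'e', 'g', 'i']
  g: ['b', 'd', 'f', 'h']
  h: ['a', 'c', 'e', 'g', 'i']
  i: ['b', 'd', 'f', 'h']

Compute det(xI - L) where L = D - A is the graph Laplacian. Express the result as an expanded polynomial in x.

Reading degrees in the order [a, b, c, d, e, f, g, h, i] gives [4, 5, 4, 5, 4, 5, 4, 5, 4]; set D = diag(4, 5, 4, 5, 4, 5, 4, 5, 4) and form L = D - A. L has integer entries, so p(x) = det(xI - L) has integer coefficients. Expanding the determinant yields x^9 - 40x^8 + 690x^7 - 6720x^6 + 40485x^5 - 154704x^4 + 366560x^3 - 492800x^2 + 288000x. The coefficient of x^8 equals -trace(L) = -40, matching the sum of degrees.

x^9 - 40x^8 + 690x^7 - 6720x^6 + 40485x^5 - 154704x^4 + 366560x^3 - 492800x^2 + 288000x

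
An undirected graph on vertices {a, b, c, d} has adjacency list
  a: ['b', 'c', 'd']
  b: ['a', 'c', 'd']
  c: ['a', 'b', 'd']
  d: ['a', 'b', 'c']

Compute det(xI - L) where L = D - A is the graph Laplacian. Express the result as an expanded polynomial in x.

x^4 - 12x^3 + 48x^2 - 64x

Each diagonal entry of L is the vertex degree and each off-diagonal entry is -1 where an edge is present, 0 otherwise; in the order [a, b, c, d] the diagonal is [3, 3, 3, 3]. Computing det(xI - L) by cofactor expansion (or equivalently via sum-over-permutations) gives x^4 - 12x^3 + 48x^2 - 64x. The coefficient of x^3 equals -trace(L) = -12, matching the sum of degrees. The eigenvalues sum to 12, which equals trace(L) = 2|E|.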